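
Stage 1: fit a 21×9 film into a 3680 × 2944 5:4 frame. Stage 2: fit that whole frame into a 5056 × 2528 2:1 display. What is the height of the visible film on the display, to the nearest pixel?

1354 px

21×9 in 3680×2944: fills the width, so the film is 3680.00 × 1577.14.
5:4 in 5056×2528: fills the height, so the intermediate becomes 3160.00 × 2528.00 — a scale of ×0.8587.
Applying the same ×0.8587: 1577.14 → 1354.29.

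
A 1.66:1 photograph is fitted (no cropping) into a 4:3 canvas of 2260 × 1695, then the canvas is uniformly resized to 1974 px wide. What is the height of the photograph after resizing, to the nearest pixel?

In the 2260×1695 frame the photograph fills the width: height = 2260 / 1.660 ≈ 1361.45 px.
Resizing to 1974 px wide multiplies everything by 0.8735: 1361.45 → 1189.16 px.

1189 px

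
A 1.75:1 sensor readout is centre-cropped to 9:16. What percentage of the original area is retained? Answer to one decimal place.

The height stays; only width is cut (since 9:16 is narrower than 1.75:1).
Area ratio = (0.562)/(1.750) = 32.14% retained.

32.1%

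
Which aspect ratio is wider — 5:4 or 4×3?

5:4 = 1.25 and 4×3 = 1.333; 1.333 > 1.25.

4×3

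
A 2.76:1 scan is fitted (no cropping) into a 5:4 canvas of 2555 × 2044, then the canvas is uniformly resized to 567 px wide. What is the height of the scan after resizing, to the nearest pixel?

205 px

Fitted into 2555×2044, the scan spans the width; its height is 2555 / 2.760 ≈ 925.72 px.
Resizing to 567 px wide multiplies everything by 0.2219: 925.72 → 205.43 px.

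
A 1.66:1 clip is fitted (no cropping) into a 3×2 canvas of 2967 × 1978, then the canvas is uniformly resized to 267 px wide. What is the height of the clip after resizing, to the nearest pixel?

Fitted into 2967×1978, the clip spans the width; its height is 2967 / 1.660 ≈ 1787.35 px.
Resizing to 267 px wide multiplies everything by 0.0900: 1787.35 → 160.84 px.

161 px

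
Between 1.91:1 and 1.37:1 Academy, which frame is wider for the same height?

1.91:1

1.91 and 1.37; 1.91 > 1.37.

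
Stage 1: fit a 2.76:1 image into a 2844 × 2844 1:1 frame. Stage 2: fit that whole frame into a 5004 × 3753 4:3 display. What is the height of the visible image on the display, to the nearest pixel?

1360 px

Inside the 2844×2844 canvas the image is width-limited at 2844.00 × 1030.43.
1:1 in 5004×3753: fills the height, so the intermediate becomes 3753.00 × 3753.00 — a scale of ×1.3196.
So the image's height is 1030.43 × 1.3196 ≈ 1359.78.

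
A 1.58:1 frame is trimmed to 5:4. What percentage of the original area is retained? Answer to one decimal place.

79.1%

Going from 1.58:1 to 5:4 means cutting width while keeping height.
Fraction kept = (1.250)/(1.580) ≈ 79.11%.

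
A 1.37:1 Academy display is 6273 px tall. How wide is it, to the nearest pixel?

At 1.37:1 Academy, 6273 × 1.370 ≈ 8594.01.

8594 px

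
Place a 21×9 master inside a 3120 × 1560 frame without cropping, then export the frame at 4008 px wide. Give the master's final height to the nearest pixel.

At 3120×1560 the master is width-limited, so height = 3120 × 9/21 ≈ 1337.14 px.
Resizing to 4008 px wide multiplies everything by 1.2846: 1337.14 → 1717.71 px.

1718 px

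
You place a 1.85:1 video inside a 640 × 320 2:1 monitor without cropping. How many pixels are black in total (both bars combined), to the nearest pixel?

1.85:1 is narrower than 2:1, so it spans the full height.
Content width = 320 × 1.850 ≈ 592.0000 px.
Leftover width: 640 − 592.0000 = 48.0000 px.
That's 48.0000 × 320 ≈ 15360 black pixels.

15360 pixels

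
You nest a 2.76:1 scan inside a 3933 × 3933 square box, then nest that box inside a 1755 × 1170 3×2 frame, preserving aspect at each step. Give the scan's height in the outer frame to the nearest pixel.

424 px

First fit — 2.76:1 into 3933×3933 spans the width: 3933.00 × 1425.00.
Second fit — the square canvas into 1755×1170 spans the height: 1170.00 × 1170.00 (×0.2975 from 3933×3933).
Applying the same ×0.2975: 1425.00 → 423.91.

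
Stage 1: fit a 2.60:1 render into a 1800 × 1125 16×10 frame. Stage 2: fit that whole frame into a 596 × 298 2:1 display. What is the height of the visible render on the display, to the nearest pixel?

183 px

First fit — 2.60:1 into 1800×1125 spans the width: 1800.00 × 692.31.
The 16×10 canvas is height-limited in 596×298, giving 476.80 × 298.00; scale factor 0.2649.
The render scales with it: height 692.31 × 0.2649 ≈ 183.38.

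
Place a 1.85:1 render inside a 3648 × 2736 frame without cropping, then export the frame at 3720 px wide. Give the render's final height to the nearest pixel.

In the 3648×2736 frame the render fills the width: height = 3648 / 1.850 ≈ 1971.89 px.
Scaling 3648 → 3720 is ×1.0197, so the height becomes 1971.89 × 1.0197 ≈ 2010.81 px.

2011 px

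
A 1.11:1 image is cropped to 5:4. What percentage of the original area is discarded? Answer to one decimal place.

The width stays; only height is cut (since 5:4 is wider than 1.11:1).
Fraction kept = (1.110)/(1.250) ≈ 88.80%, so 11.20% is lost.

11.2%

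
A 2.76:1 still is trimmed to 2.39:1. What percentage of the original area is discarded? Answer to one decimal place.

13.4%

The height stays; only width is cut (since 2.39:1 is narrower than 2.76:1).
Area ratio = (2.390)/(2.760) = 86.59%; the remaining 13.41% is cropped out.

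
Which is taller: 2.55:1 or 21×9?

21×9

2.55 and 21×9 = 2.333; 2.55 > 2.333. The smaller width-to-height ratio is the taller frame.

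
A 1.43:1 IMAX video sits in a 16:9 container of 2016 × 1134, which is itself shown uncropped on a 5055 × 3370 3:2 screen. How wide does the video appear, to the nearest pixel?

First fit — 1.43:1 IMAX into 2016×1134 spans the height: 1621.62 × 1134.00.
The 16:9 canvas is width-limited in 5055×3370, giving 5055.00 × 2843.44; scale factor 2.5074.
Applying the same ×2.5074: 1621.62 → 4066.12.

4066 px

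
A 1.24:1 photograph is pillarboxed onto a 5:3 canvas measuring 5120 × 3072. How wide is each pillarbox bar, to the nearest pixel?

655 px

1.24:1 is narrower than 5:3, so it spans the full height.
The photograph is 3072 × 1.240 ≈ 3809.28 px wide.
5120 − 3809.28 = 1310.72 px of bars (655.36 each).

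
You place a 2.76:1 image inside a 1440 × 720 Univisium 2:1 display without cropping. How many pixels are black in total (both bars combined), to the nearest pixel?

285496 pixels

2.76:1 (2.760) > Univisium 2:1 (2.000), so the image fills the width.
That makes the image 521.7391 px tall (1440 / 2.760).
720 − 521.7391 = 198.2609 px of bars.
That's 198.2609 × 1440 ≈ 285496 black pixels.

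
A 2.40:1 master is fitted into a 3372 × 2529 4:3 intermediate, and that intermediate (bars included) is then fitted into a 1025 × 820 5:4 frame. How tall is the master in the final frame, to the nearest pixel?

427 px

Inside the 3372×2529 canvas the master is width-limited at 3372.00 × 1405.00.
Second fit — the 4:3 canvas into 1025×820 spans the width: 1025.00 × 768.75 (×0.3040 from 3372×2529).
Applying the same ×0.3040: 1405.00 → 427.08.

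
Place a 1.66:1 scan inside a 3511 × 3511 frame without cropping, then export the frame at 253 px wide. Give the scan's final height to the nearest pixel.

Fitted into 3511×3511, the scan spans the width; its height is 3511 / 1.660 ≈ 2115.06 px.
Resizing to 253 px wide multiplies everything by 0.0721: 2115.06 → 152.41 px.

152 px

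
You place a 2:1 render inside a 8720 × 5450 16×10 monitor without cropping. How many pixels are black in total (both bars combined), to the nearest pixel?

9504800 pixels

Since 2.000 > 1.600, the render is width-limited.
The render is 8720 × 1/2 ≈ 4360.0000 px tall.
Black = 5450 − 4360.0000 = 1090.0000 px.
Across the 8720-px span: 1090.0000 × 8720 ≈ 9504800 px.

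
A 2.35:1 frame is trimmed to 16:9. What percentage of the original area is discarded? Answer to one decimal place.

Going from 2.35:1 to 16:9 means cutting width while keeping height.
Area ratio = (1.778)/(2.350) = 75.65%; the remaining 24.35% is cropped out.

24.3%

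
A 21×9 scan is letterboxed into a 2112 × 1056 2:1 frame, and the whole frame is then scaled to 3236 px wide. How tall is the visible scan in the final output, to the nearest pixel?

1387 px

Fitted into 2112×1056, the scan spans the width; its height is 2112 × 9/21 ≈ 905.14 px.
The frame scales by 3236/2112 = 1.5322; 905.14 × 1.5322 ≈ 1386.86 px.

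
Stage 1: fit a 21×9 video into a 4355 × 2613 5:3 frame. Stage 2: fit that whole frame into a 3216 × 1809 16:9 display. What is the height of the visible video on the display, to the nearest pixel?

1292 px

Inside the 4355×2613 canvas the video is width-limited at 4355.00 × 1866.43.
The 5:3 canvas is height-limited in 3216×1809, giving 3015.00 × 1809.00; scale factor 0.6923.
The video scales with it: height 1866.43 × 0.6923 ≈ 1292.14.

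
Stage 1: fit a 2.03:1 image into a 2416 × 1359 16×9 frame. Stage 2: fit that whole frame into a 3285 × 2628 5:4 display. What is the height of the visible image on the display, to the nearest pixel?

1618 px

Inside the 2416×1359 canvas the image is width-limited at 2416.00 × 1190.15.
The 16×9 canvas is width-limited in 3285×2628, giving 3285.00 × 1847.81; scale factor 1.3597.
The image scales with it: height 1190.15 × 1.3597 ≈ 1618.23.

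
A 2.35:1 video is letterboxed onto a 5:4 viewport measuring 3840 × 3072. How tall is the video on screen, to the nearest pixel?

2.35:1 (2.350) > 5:4 (1.250), so the video fills the width.
That makes the image 1634.04 px tall (3840 / 2.350).

1634 px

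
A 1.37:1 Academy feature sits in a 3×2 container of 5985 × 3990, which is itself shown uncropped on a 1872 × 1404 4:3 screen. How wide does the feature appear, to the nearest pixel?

1.37:1 Academy in 5985×3990: fills the height, so the feature is 5466.30 × 3990.00.
3×2 in 1872×1404: fills the width, so the intermediate becomes 1872.00 × 1248.00 — a scale of ×0.3128.
The feature scales with it: width 5466.30 × 0.3128 ≈ 1709.76.

1710 px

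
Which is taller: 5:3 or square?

5:3 = 1.667 and square = 1; 1.667 > 1. The smaller width-to-height ratio is the taller frame.

square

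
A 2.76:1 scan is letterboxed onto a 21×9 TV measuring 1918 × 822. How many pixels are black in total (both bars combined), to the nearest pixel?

243725 pixels

2.76:1 is wider than 21×9, so it spans the full width.
The scan is 1918 / 2.760 ≈ 694.9275 px tall.
822 − 694.9275 = 127.0725 px of bars.
Across the 1918-px span: 127.0725 × 1918 ≈ 243725 px.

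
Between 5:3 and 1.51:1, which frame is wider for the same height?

5:3 = 1.667 and 1.51; 1.667 > 1.51.

5:3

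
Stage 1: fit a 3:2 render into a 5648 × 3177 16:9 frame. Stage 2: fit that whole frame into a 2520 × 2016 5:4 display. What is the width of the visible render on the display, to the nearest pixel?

2126 px

3:2 in 5648×3177: fills the height, so the render is 4765.50 × 3177.00.
16:9 in 2520×2016: fills the width, so the intermediate becomes 2520.00 × 1417.50 — a scale of ×0.4462.
Applying the same ×0.4462: 4765.50 → 2126.25.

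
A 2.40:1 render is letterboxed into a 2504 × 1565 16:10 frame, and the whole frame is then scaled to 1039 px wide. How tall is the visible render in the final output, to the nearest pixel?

433 px

Fitted into 2504×1565, the render spans the width; its height is 2504 / 2.400 ≈ 1043.33 px.
Resizing to 1039 px wide multiplies everything by 0.4149: 1043.33 → 432.92 px.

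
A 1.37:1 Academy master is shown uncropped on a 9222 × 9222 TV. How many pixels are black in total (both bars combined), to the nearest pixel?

1.37:1 Academy is wider than 1:1, so it spans the full width.
That makes the image 6731.3869 px tall (9222 / 1.370).
Leftover height: 9222 − 6731.3869 = 2490.6131 px.
Bar area = 2490.6131 × 9222 ≈ 22968434 px.

22968434 pixels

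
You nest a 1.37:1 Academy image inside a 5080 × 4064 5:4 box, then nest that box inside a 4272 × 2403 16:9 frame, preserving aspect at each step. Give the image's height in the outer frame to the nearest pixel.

2193 px

Inside the 5080×4064 canvas the image is width-limited at 5080.00 × 3708.03.
Second fit — the 5:4 canvas into 4272×2403 spans the height: 3003.75 × 2403.00 (×0.5913 from 5080×4064).
Applying the same ×0.5913: 3708.03 → 2192.52.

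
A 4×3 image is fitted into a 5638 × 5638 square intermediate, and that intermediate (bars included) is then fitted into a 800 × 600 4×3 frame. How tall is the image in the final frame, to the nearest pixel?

450 px

First fit — 4×3 into 5638×5638 spans the width: 5638.00 × 4228.50.
square in 800×600: fills the height, so the intermediate becomes 600.00 × 600.00 — a scale of ×0.1064.
The image scales with it: height 4228.50 × 0.1064 ≈ 450.00.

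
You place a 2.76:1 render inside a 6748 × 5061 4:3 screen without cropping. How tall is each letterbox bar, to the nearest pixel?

2.76:1 is wider than 4:3, so it spans the full width.
The render is 6748 / 2.760 ≈ 2444.93 px tall.
Leftover height: 5061 − 2444.93 = 2616.07 px → 1308.04 each side.

1308 px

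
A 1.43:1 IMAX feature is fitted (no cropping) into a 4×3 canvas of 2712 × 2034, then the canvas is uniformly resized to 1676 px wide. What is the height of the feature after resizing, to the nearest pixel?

1172 px

At 2712×2034 the feature is width-limited, so height = 2712 / 1.430 ≈ 1896.50 px.
Scaling 2712 → 1676 is ×0.6180, so the height becomes 1896.50 × 0.6180 ≈ 1172.03 px.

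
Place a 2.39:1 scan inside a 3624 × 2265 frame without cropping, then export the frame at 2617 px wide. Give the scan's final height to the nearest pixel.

In the 3624×2265 frame the scan fills the width: height = 3624 / 2.390 ≈ 1516.32 px.
Scaling 3624 → 2617 is ×0.7221, so the height becomes 1516.32 × 0.7221 ≈ 1094.98 px.

1095 px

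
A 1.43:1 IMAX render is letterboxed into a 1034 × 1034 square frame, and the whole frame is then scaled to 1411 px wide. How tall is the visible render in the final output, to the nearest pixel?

In the 1034×1034 frame the render fills the width: height = 1034 / 1.430 ≈ 723.08 px.
Resizing to 1411 px wide multiplies everything by 1.3646: 723.08 → 986.71 px.

987 px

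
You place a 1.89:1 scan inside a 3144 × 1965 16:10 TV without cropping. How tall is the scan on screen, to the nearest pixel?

Since 1.890 > 1.600, the scan is width-limited.
Content height = 3144 / 1.890 ≈ 1663.49 px.

1663 px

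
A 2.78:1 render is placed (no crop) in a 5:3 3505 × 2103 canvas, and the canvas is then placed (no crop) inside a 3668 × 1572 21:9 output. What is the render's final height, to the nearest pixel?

First fit — 2.78:1 into 3505×2103 spans the width: 3505.00 × 1260.79.
5:3 in 3668×1572: fills the height, so the intermediate becomes 2620.00 × 1572.00 — a scale of ×0.7475.
Applying the same ×0.7475: 1260.79 → 942.45.

942 px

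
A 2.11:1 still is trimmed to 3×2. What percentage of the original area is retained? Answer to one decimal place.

71.1%

The height stays; only width is cut (since 3×2 is narrower than 2.11:1).
(1.500)/(2.110) ≈ 0.711 of the area survives.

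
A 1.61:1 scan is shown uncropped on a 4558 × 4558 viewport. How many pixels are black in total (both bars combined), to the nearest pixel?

7871411 pixels

1.61:1 is wider than square, so it spans the full width.
Content height = 4558 / 1.610 ≈ 2831.0559 px.
Leftover height: 4558 − 2831.0559 = 1726.9441 px.
That's 1726.9441 × 4558 ≈ 7871411 black pixels.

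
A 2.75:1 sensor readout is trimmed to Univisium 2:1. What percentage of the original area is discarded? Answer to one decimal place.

27.3%

The height stays; only width is cut (since Univisium 2:1 is narrower than 2.75:1).
(2.000)/(2.750) ≈ 0.727 of the area survives, leaving 27.27% discarded.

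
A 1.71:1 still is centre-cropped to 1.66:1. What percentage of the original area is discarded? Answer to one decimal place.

2.9%

Going from 1.71:1 to 1.66:1 means cutting width while keeping height.
Area ratio = (1.660)/(1.710) = 97.08%; the remaining 2.92% is cropped out.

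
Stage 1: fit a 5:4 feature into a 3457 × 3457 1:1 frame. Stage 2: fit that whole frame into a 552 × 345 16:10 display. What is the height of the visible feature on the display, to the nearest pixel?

First fit — 5:4 into 3457×3457 spans the width: 3457.00 × 2765.60.
1:1 in 552×345: fills the height, so the intermediate becomes 345.00 × 345.00 — a scale of ×0.0998.
The feature scales with it: height 2765.60 × 0.0998 ≈ 276.00.

276 px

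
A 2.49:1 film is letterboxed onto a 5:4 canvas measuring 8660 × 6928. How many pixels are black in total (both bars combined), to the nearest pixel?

29877765 pixels

2.49:1 is wider than 5:4, so it spans the full width.
The film is 8660 / 2.490 ≈ 3477.9116 px tall.
6928 − 3477.9116 = 3450.0884 px of bars.
That's 3450.0884 × 8660 ≈ 29877765 black pixels.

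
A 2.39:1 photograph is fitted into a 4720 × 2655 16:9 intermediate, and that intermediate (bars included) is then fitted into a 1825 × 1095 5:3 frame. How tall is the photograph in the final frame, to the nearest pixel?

2.39:1 in 4720×2655: fills the width, so the photograph is 4720.00 × 1974.90.
The 16:9 canvas is width-limited in 1825×1095, giving 1825.00 × 1026.56; scale factor 0.3867.
So the photograph's height is 1974.90 × 0.3867 ≈ 763.60.

764 px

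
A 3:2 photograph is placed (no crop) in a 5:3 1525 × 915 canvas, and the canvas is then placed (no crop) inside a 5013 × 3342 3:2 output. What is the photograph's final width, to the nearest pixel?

3:2 in 1525×915: fills the height, so the photograph is 1372.50 × 915.00.
5:3 in 5013×3342: fills the width, so the intermediate becomes 5013.00 × 3007.80 — a scale of ×3.2872.
The photograph scales with it: width 1372.50 × 3.2872 ≈ 4511.70.

4512 px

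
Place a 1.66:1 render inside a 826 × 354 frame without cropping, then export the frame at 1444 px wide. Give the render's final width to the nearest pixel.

At 826×354 the render is height-limited, so width = 354 × 1.660 ≈ 587.64 px.
Resizing to 1444 px wide multiplies everything by 1.7482: 587.64 → 1027.30 px.

1027 px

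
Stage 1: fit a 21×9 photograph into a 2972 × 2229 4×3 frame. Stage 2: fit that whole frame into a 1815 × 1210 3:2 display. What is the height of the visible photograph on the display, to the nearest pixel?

Inside the 2972×2229 canvas the photograph is width-limited at 2972.00 × 1273.71.
4×3 in 1815×1210: fills the height, so the intermediate becomes 1613.33 × 1210.00 — a scale of ×0.5428.
The photograph scales with it: height 1273.71 × 0.5428 ≈ 691.43.

691 px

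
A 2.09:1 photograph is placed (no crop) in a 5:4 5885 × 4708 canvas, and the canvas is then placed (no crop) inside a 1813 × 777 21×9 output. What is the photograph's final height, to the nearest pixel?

465 px

2.09:1 in 5885×4708: fills the width, so the photograph is 5885.00 × 2815.79.
Second fit — the 5:4 canvas into 1813×777 spans the height: 971.25 × 777.00 (×0.1650 from 5885×4708).
Applying the same ×0.1650: 2815.79 → 464.71.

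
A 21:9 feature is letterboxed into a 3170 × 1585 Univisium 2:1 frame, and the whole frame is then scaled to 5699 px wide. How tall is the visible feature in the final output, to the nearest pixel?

2442 px

Fitted into 3170×1585, the feature spans the width; its height is 3170 × 9/21 ≈ 1358.57 px.
Resizing to 5699 px wide multiplies everything by 1.7978: 1358.57 → 2442.43 px.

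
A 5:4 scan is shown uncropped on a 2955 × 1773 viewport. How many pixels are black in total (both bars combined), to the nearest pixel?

1309804 pixels

Since 1.250 < 1.667, the scan is height-limited.
Content width = 1773 × 5/4 ≈ 2216.2500 px.
Black = 2955 − 2216.2500 = 738.7500 px.
Across the 1773-px span: 738.7500 × 1773 ≈ 1309804 px.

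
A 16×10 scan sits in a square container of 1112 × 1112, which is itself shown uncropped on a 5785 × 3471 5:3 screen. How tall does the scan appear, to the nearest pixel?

First fit — 16×10 into 1112×1112 spans the width: 1112.00 × 695.00.
The square canvas is height-limited in 5785×3471, giving 3471.00 × 3471.00; scale factor 3.1214.
Applying the same ×3.1214: 695.00 → 2169.38.

2169 px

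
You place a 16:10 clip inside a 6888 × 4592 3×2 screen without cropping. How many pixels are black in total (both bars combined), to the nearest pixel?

16:10 (1.600) > 3×2 (1.500), so the clip fills the width.
The clip is 6888 × 10/16 ≈ 4305.0000 px tall.
Leftover height: 4592 − 4305.0000 = 287.0000 px.
Across the 6888-px span: 287.0000 × 6888 ≈ 1976856 px.

1976856 pixels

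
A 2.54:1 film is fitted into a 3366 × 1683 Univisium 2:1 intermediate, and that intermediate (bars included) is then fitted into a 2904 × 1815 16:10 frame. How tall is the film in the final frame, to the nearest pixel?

Inside the 3366×1683 canvas the film is width-limited at 3366.00 × 1325.20.
Univisium 2:1 in 2904×1815: fills the width, so the intermediate becomes 2904.00 × 1452.00 — a scale of ×0.8627.
Applying the same ×0.8627: 1325.20 → 1143.31.

1143 px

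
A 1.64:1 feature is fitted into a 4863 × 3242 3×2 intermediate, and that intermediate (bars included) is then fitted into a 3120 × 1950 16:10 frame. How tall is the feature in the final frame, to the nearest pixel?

1784 px

First fit — 1.64:1 into 4863×3242 spans the width: 4863.00 × 2965.24.
Second fit — the 3×2 canvas into 3120×1950 spans the height: 2925.00 × 1950.00 (×0.6015 from 4863×3242).
So the feature's height is 2965.24 × 0.6015 ≈ 1783.54.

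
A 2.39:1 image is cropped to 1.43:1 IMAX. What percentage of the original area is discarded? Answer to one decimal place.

40.2%

The height stays; only width is cut (since 1.43:1 IMAX is narrower than 2.39:1).
Area ratio = (1.430)/(2.390) = 59.83%; the remaining 40.17% is cropped out.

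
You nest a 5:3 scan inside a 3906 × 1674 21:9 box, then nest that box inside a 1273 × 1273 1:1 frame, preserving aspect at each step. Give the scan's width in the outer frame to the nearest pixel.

5:3 in 3906×1674: fills the height, so the scan is 2790.00 × 1674.00.
Second fit — the 21:9 canvas into 1273×1273 spans the width: 1273.00 × 545.57 (×0.3259 from 3906×1674).
The scan scales with it: width 2790.00 × 0.3259 ≈ 909.29.

909 px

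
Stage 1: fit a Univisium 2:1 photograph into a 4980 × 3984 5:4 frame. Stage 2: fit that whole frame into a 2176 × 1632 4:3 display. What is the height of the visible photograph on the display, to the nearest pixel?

First fit — Univisium 2:1 into 4980×3984 spans the width: 4980.00 × 2490.00.
5:4 in 2176×1632: fills the height, so the intermediate becomes 2040.00 × 1632.00 — a scale of ×0.4096.
Applying the same ×0.4096: 2490.00 → 1020.00.

1020 px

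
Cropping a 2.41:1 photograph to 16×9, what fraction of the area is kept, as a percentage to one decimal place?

Going from 2.41:1 to 16×9 means cutting width while keeping height.
Area ratio = (1.778)/(2.410) = 73.77% retained.

73.8%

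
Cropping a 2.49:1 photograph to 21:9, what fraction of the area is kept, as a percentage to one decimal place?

The height stays; only width is cut (since 21:9 is narrower than 2.49:1).
Area ratio = (2.333)/(2.490) = 93.71% retained.

93.7%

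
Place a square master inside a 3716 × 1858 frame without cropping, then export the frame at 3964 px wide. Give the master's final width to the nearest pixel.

In the 3716×1858 frame the master fills the height: width = 1858 × 1/1 ≈ 1858.00 px.
Scaling 3716 → 3964 is ×1.0667, so the width becomes 1858.00 × 1.0667 ≈ 1982.00 px.

1982 px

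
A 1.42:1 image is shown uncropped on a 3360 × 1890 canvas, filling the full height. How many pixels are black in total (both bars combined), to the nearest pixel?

1278018 pixels

That makes the image 2683.8000 px wide (1890 × 1.420).
Leftover width: 3360 − 2683.8000 = 676.2000 px.
Across the 1890-px span: 676.2000 × 1890 ≈ 1278018 px.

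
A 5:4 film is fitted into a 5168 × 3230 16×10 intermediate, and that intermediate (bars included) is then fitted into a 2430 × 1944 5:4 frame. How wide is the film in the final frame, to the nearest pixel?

First fit — 5:4 into 5168×3230 spans the height: 4037.50 × 3230.00.
Second fit — the 16×10 canvas into 2430×1944 spans the width: 2430.00 × 1518.75 (×0.4702 from 5168×3230).
Applying the same ×0.4702: 4037.50 → 1898.44.

1898 px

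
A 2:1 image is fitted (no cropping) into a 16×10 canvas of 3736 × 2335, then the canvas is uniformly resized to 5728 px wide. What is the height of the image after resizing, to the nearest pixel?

2864 px

At 3736×2335 the image is width-limited, so height = 3736 × 1/2 ≈ 1868.00 px.
The frame scales by 5728/3736 = 1.5332; 1868.00 × 1.5332 ≈ 2864.00 px.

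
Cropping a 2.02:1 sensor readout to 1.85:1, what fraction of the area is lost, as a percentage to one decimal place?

8.4%

Going from 2.02:1 to 1.85:1 means cutting width while keeping height.
Area ratio = (1.850)/(2.020) = 91.58%; the remaining 8.42% is cropped out.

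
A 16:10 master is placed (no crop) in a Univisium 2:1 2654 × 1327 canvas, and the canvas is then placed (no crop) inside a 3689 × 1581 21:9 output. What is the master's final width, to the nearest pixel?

First fit — 16:10 into 2654×1327 spans the height: 2123.20 × 1327.00.
Univisium 2:1 in 3689×1581: fills the height, so the intermediate becomes 3162.00 × 1581.00 — a scale of ×1.1914.
The master scales with it: width 2123.20 × 1.1914 ≈ 2529.60.

2530 px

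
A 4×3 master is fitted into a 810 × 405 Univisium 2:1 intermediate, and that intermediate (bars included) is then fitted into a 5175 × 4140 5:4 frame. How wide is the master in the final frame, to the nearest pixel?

3450 px

First fit — 4×3 into 810×405 spans the height: 540.00 × 405.00.
The Univisium 2:1 canvas is width-limited in 5175×4140, giving 5175.00 × 2587.50; scale factor 6.3889.
The master scales with it: width 540.00 × 6.3889 ≈ 3450.00.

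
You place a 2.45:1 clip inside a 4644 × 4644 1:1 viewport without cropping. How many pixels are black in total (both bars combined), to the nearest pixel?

12763987 pixels

2.45:1 is wider than 1:1, so it spans the full width.
The clip is 4644 / 2.450 ≈ 1895.5102 px tall.
Black = 4644 − 1895.5102 = 2748.4898 px.
That's 2748.4898 × 4644 ≈ 12763987 black pixels.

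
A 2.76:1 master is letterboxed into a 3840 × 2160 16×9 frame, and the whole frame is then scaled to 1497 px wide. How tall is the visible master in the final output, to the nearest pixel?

542 px

Fitted into 3840×2160, the master spans the width; its height is 3840 / 2.760 ≈ 1391.30 px.
Resizing to 1497 px wide multiplies everything by 0.3898: 1391.30 → 542.39 px.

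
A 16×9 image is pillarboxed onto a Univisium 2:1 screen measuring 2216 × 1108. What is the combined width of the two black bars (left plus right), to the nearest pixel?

246 px

Since 1.778 < 2.000, the image is height-limited.
The image is 1108 × 16/9 ≈ 1969.78 px wide.
Leftover width: 2216 − 1969.78 = 246.22 px.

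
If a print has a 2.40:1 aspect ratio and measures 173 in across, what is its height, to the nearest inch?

72 in

173 / 2.400 = 72.08.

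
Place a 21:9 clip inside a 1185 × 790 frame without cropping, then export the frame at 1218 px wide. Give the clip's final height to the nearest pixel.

522 px

Fitted into 1185×790, the clip spans the width; its height is 1185 × 9/21 ≈ 507.86 px.
Scaling 1185 → 1218 is ×1.0278, so the height becomes 507.86 × 1.0278 ≈ 522.00 px.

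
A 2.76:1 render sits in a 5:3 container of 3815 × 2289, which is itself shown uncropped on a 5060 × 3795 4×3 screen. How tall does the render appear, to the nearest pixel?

1833 px

First fit — 2.76:1 into 3815×2289 spans the width: 3815.00 × 1382.25.
The 5:3 canvas is width-limited in 5060×3795, giving 5060.00 × 3036.00; scale factor 1.3263.
The render scales with it: height 1382.25 × 1.3263 ≈ 1833.33.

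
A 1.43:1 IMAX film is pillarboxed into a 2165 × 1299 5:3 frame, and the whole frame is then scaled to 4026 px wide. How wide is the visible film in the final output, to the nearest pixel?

At 2165×1299 the film is height-limited, so width = 1299 × 1.430 ≈ 1857.57 px.
Scaling 2165 → 4026 is ×1.8596, so the width becomes 1857.57 × 1.8596 ≈ 3454.31 px.

3454 px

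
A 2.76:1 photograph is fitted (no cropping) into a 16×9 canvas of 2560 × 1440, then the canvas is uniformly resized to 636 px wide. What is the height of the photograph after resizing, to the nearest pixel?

230 px

Fitted into 2560×1440, the photograph spans the width; its height is 2560 / 2.760 ≈ 927.54 px.
The frame scales by 636/2560 = 0.2484; 927.54 × 0.2484 ≈ 230.43 px.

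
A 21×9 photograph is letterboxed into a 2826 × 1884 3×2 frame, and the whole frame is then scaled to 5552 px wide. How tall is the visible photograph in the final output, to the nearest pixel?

At 2826×1884 the photograph is width-limited, so height = 2826 × 9/21 ≈ 1211.14 px.
Resizing to 5552 px wide multiplies everything by 1.9646: 1211.14 → 2379.43 px.

2379 px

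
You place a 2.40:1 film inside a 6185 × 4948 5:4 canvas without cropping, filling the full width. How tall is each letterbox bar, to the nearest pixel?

That makes the image 2577.08 px tall (6185 / 2.400).
Leftover height: 4948 − 2577.08 = 2370.92 px → 1185.46 each side.

1185 px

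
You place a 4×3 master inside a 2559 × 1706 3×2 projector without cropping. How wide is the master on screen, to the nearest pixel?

2275 px

4×3 (1.333) < 3×2 (1.500), so the master fills the height.
The master is 1706 × 4/3 ≈ 2274.67 px wide.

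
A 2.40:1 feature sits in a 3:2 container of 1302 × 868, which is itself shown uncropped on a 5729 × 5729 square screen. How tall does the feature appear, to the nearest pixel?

2387 px

First fit — 2.40:1 into 1302×868 spans the width: 1302.00 × 542.50.
3:2 in 5729×5729: fills the width, so the intermediate becomes 5729.00 × 3819.33 — a scale of ×4.4002.
The feature scales with it: height 542.50 × 4.4002 ≈ 2387.08.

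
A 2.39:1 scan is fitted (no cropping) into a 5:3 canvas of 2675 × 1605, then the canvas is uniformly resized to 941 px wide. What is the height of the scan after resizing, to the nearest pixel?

In the 2675×1605 frame the scan fills the width: height = 2675 / 2.390 ≈ 1119.25 px.
The frame scales by 941/2675 = 0.3518; 1119.25 × 0.3518 ≈ 393.72 px.

394 px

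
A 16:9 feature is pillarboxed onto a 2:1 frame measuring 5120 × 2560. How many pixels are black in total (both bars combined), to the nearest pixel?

16:9 (1.778) < 2:1 (2.000), so the feature fills the height.
The feature is 2560 × 16/9 ≈ 4551.1111 px wide.
Black = 5120 − 4551.1111 = 568.8889 px.
Across the 2560-px span: 568.8889 × 2560 ≈ 1456356 px.

1456356 pixels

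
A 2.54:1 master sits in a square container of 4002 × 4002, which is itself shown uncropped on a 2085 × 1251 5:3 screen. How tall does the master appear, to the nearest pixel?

493 px

First fit — 2.54:1 into 4002×4002 spans the width: 4002.00 × 1575.59.
Second fit — the square canvas into 2085×1251 spans the height: 1251.00 × 1251.00 (×0.3126 from 4002×4002).
The master scales with it: height 1575.59 × 0.3126 ≈ 492.52.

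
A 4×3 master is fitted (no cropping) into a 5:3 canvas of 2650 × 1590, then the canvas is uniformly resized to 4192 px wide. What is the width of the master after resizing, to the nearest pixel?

3354 px

Fitted into 2650×1590, the master spans the height; its width is 1590 × 4/3 ≈ 2120.00 px.
Scaling 2650 → 4192 is ×1.5819, so the width becomes 2120.00 × 1.5819 ≈ 3353.60 px.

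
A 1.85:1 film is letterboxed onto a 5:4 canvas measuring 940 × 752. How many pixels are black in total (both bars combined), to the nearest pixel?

1.85:1 (1.850) > 5:4 (1.250), so the film fills the width.
That makes the image 508.1081 px tall (940 / 1.850).
Black = 752 − 508.1081 = 243.8919 px.
That's 243.8919 × 940 ≈ 229258 black pixels.

229258 pixels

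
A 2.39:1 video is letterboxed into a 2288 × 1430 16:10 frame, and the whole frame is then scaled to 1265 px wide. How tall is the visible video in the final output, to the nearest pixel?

Fitted into 2288×1430, the video spans the width; its height is 2288 / 2.390 ≈ 957.32 px.
Scaling 2288 → 1265 is ×0.5529, so the height becomes 957.32 × 0.5529 ≈ 529.29 px.

529 px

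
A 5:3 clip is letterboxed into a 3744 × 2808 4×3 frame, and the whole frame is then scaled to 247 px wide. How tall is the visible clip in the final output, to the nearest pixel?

148 px

Fitted into 3744×2808, the clip spans the width; its height is 3744 × 3/5 ≈ 2246.40 px.
Scaling 3744 → 247 is ×0.0660, so the height becomes 2246.40 × 0.0660 ≈ 148.20 px.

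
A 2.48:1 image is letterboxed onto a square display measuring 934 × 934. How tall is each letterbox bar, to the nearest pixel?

2.48:1 is wider than square, so it spans the full width.
That makes the image 376.61 px tall (934 / 2.480).
934 − 376.61 = 557.39 px of bars (278.69 each).

279 px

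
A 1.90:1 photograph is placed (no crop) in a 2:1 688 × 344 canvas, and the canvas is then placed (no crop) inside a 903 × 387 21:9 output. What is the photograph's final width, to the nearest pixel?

1.90:1 in 688×344: fills the height, so the photograph is 653.60 × 344.00.
2:1 in 903×387: fills the height, so the intermediate becomes 774.00 × 387.00 — a scale of ×1.1250.
So the photograph's width is 653.60 × 1.1250 ≈ 735.30.

735 px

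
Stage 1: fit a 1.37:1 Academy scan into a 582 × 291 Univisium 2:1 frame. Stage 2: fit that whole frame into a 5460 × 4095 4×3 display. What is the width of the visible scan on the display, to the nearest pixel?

First fit — 1.37:1 Academy into 582×291 spans the height: 398.67 × 291.00.
Second fit — the Univisium 2:1 canvas into 5460×4095 spans the width: 5460.00 × 2730.00 (×9.3814 from 582×291).
The scan scales with it: width 398.67 × 9.3814 ≈ 3740.10.

3740 px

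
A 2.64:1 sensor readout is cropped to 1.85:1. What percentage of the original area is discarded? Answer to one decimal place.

29.9%

The height stays; only width is cut (since 1.85:1 is narrower than 2.64:1).
Area ratio = (1.850)/(2.640) = 70.08%; the remaining 29.92% is cropped out.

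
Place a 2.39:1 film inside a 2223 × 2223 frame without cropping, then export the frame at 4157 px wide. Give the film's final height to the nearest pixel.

Fitted into 2223×2223, the film spans the width; its height is 2223 / 2.390 ≈ 930.13 px.
Scaling 2223 → 4157 is ×1.8700, so the height becomes 930.13 × 1.8700 ≈ 1739.33 px.

1739 px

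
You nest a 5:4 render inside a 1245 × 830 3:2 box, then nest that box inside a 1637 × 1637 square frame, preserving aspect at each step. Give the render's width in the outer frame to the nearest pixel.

1364 px

Inside the 1245×830 canvas the render is height-limited at 1037.50 × 830.00.
The 3:2 canvas is width-limited in 1637×1637, giving 1637.00 × 1091.33; scale factor 1.3149.
So the render's width is 1037.50 × 1.3149 ≈ 1364.17.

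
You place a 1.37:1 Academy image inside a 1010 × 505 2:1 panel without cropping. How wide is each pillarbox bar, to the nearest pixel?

1.37:1 Academy (1.370) < 2:1 (2.000), so the image fills the height.
The image is 505 × 1.370 ≈ 691.85 px wide.
1010 − 691.85 = 318.15 px of bars (159.07 each).

159 px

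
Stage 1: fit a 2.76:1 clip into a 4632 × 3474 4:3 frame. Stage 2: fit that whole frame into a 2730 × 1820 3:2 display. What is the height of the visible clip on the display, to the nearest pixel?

879 px

2.76:1 in 4632×3474: fills the width, so the clip is 4632.00 × 1678.26.
Second fit — the 4:3 canvas into 2730×1820 spans the height: 2426.67 × 1820.00 (×0.5239 from 4632×3474).
Applying the same ×0.5239: 1678.26 → 879.23.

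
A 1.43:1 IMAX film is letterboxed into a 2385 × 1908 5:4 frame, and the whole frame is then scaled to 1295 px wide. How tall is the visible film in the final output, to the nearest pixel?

906 px

Fitted into 2385×1908, the film spans the width; its height is 2385 / 1.430 ≈ 1667.83 px.
Scaling 2385 → 1295 is ×0.5430, so the height becomes 1667.83 × 0.5430 ≈ 905.59 px.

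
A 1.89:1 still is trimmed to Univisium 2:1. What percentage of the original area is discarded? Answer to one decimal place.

5.5%

The width stays; only height is cut (since Univisium 2:1 is wider than 1.89:1).
Area ratio = (1.890)/(2.000) = 94.50%; the remaining 5.50% is cropped out.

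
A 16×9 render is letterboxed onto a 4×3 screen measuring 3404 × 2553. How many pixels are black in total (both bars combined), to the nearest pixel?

2172603 pixels

16×9 is wider than 4×3, so it spans the full width.
Content height = 3404 × 9/16 ≈ 1914.7500 px.
Black = 2553 − 1914.7500 = 638.2500 px.
Across the 3404-px span: 638.2500 × 3404 ≈ 2172603 px.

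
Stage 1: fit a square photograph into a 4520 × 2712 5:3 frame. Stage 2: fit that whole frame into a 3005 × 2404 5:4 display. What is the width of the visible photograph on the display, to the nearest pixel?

square in 4520×2712: fills the height, so the photograph is 2712.00 × 2712.00.
The 5:3 canvas is width-limited in 3005×2404, giving 3005.00 × 1803.00; scale factor 0.6648.
So the photograph's width is 2712.00 × 0.6648 ≈ 1803.00.

1803 px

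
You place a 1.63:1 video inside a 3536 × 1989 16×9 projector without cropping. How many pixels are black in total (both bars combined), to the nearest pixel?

1.63:1 is narrower than 16×9, so it spans the full height.
The video is 1989 × 1.630 ≈ 3242.0700 px wide.
3536 − 3242.0700 = 293.9300 px of bars.
Across the 1989-px span: 293.9300 × 1989 ≈ 584627 px.

584627 pixels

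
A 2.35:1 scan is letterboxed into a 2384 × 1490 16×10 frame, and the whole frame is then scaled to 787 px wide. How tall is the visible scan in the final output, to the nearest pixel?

In the 2384×1490 frame the scan fills the width: height = 2384 / 2.350 ≈ 1014.47 px.
The frame scales by 787/2384 = 0.3301; 1014.47 × 0.3301 ≈ 334.89 px.

335 px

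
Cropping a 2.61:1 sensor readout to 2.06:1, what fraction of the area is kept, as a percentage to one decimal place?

2.06:1 is narrower than 2.61:1, so the crop keeps the full height and trims the width.
Area ratio = (2.060)/(2.610) = 78.93% retained.

78.9%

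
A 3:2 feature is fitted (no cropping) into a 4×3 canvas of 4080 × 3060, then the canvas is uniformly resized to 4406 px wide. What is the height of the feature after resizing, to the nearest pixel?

In the 4080×3060 frame the feature fills the width: height = 4080 × 2/3 ≈ 2720.00 px.
Resizing to 4406 px wide multiplies everything by 1.0799: 2720.00 → 2937.33 px.

2937 px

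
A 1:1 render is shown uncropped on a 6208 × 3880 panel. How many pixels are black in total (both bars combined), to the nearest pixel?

Since 1.000 < 1.600, the render is height-limited.
That makes the image 3880.0000 px wide (3880 × 1/1).
Black = 6208 − 3880.0000 = 2328.0000 px.
Across the 3880-px span: 2328.0000 × 3880 ≈ 9032640 px.

9032640 pixels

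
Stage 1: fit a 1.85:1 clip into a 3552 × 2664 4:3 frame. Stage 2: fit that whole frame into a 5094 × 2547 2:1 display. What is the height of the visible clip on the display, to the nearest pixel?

Inside the 3552×2664 canvas the clip is width-limited at 3552.00 × 1920.00.
4:3 in 5094×2547: fills the height, so the intermediate becomes 3396.00 × 2547.00 — a scale of ×0.9561.
Applying the same ×0.9561: 1920.00 → 1835.68.

1836 px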